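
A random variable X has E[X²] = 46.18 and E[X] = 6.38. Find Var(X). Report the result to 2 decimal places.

Var(X) = 46.18 − (6.38)² = 5.4756

5.48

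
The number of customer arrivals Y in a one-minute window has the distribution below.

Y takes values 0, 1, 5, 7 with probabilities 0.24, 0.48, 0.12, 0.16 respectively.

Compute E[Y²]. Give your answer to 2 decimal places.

E[Y²] = (0)²(0.24) + (1)²(0.48) + (5)²(0.12) + (7)²(0.16) = 11.32

11.32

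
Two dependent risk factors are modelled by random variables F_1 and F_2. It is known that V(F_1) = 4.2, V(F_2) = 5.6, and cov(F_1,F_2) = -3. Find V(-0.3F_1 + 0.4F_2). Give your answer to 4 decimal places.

V(-0.3F_1 + 0.4F_2) = (-0.3)²·V(F_1) + (0.4)²·V(F_2) + 2·(-0.3)·(0.4)·cov(F_1,F_2)
= 0.09·4.2 + 0.16·5.6 + -0.24·-3 = 1.994

1.9940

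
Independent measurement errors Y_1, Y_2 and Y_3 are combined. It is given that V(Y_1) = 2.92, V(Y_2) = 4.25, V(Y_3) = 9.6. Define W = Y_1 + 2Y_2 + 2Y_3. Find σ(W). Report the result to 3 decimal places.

By independence, V(W) = (1)²V(Y_1) + (2)²V(Y_2) + (2)²V(Y_3)
= (1)²·2.92 + (2)²·4.25 + (2)²·9.6 = 58.32
σ(W) = √58.32 ≈ 7.637

7.637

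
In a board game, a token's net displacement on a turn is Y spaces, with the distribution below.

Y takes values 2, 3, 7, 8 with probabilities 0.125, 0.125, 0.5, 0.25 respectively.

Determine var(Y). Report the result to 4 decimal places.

E[Y] = (2)(0.125) + (3)(0.125) + (7)(0.5) + (8)(0.25) = 6.125
E[Y²] = (2)²(0.125) + (3)²(0.125) + (7)²(0.5) + (8)²(0.25) = 42.125
var(Y) = E[Y²] − (E[Y])² = 42.125 − (6.125)² = 4.609375

4.6094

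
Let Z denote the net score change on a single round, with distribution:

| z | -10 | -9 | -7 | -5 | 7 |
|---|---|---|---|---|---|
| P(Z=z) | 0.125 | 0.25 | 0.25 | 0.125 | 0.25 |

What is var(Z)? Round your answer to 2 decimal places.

43.36

E[Z] = (-10)(0.125) + (-9)(0.25) + (-7)(0.25) + (-5)(0.125) + (7)(0.25) = -4.125
E[Z²] = (-10)²(0.125) + (-9)²(0.25) + (-7)²(0.25) + (-5)²(0.125) + (7)²(0.25) = 60.375
var(Z) = E[Z²] − (E[Z])² = 60.375 − (-4.125)² = 43.359375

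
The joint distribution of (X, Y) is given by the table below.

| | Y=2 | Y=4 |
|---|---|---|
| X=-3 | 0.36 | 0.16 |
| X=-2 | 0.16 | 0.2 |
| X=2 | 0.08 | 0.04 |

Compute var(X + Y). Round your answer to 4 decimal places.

E[X] = -2.04,  E[Y] = 2.8,  E[XY] = -5.68
var(X) = 6.6 − (-2.04)² = 2.4384;  var(Y) = 8.8 − (2.8)² = 0.96
Cov(X,Y) = -5.68 − (-2.04)(2.8) = 0.032
var(X + Y) = (1)²·2.4384 + (1)²·0.96 + 2·(1)·(1)·0.032 = 3.4624

3.4624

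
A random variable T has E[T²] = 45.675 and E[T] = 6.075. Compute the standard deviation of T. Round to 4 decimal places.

2.9613

Var(T) = 45.675 − (6.075)² = 8.769375
SD(T) = √8.769375 ≈ 2.9613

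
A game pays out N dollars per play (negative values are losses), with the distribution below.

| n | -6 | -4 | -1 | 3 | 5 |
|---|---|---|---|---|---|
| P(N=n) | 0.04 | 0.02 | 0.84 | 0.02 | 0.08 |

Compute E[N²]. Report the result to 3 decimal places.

E[N²] = (-6)²(0.04) + (-4)²(0.02) + (-1)²(0.84) + (3)²(0.02) + (5)²(0.08) = 4.78

4.780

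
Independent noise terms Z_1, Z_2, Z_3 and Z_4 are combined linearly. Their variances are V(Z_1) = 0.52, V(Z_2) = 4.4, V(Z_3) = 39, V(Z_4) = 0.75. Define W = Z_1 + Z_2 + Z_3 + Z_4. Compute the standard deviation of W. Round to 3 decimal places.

By independence, V(W) = (1)²V(Z_1) + (1)²V(Z_2) + (1)²V(Z_3) + (1)²V(Z_4)
= (1)²·0.52 + (1)²·4.4 + (1)²·39 + (1)²·0.75 = 44.67
SD(W) = √44.67 ≈ 6.684

6.684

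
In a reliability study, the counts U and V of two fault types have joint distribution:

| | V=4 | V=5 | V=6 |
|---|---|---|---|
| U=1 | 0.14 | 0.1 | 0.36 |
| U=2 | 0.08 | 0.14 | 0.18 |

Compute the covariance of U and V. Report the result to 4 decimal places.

-0.0280

E[U] = 1.4,  E[V] = 5.32
E[UV] = 7.42
Cov(U,V) = E[UV] − E[U]E[V] = 7.42 − (1.4)(5.32) = -0.028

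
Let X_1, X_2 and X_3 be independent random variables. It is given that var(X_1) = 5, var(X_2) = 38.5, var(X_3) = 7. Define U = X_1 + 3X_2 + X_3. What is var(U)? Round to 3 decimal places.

358.500

By independence, var(U) = (1)²var(X_1) + (3)²var(X_2) + (1)²var(X_3)
= (1)²·5 + (3)²·38.5 + (1)²·7 = 358.5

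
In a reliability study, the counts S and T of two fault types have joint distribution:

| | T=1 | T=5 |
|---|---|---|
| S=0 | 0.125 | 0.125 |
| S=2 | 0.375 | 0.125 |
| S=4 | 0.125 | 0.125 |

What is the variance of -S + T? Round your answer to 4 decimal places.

E[S] = 2,  E[T] = 2.5,  E[ST] = 5
var(S) = 6 − (2)² = 2;  var(T) = 10 − (2.5)² = 3.75
cov(S,T) = 5 − (2)(2.5) = 0
var(-S + T) = (-1)²·2 + (1)²·3.75 + 2·(-1)·(1)·0 = 5.75

5.7500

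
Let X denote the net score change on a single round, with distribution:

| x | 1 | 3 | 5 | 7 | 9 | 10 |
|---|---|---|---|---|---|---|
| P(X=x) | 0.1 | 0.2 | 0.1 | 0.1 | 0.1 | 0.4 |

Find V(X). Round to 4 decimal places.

E[X] = (1)(0.1) + (3)(0.2) + (5)(0.1) + (7)(0.1) + (9)(0.1) + (10)(0.4) = 6.8
E[X²] = (1)²(0.1) + (3)²(0.2) + (5)²(0.1) + (7)²(0.1) + (9)²(0.1) + (10)²(0.4) = 57.4
V(X) = E[X²] − (E[X])² = 57.4 − (6.8)² = 11.16

11.1600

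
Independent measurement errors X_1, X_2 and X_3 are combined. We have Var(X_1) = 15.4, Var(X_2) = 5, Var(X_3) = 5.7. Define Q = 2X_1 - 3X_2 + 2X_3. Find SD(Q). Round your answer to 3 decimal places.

11.375

By independence, Var(Q) = (2)²Var(X_1) + (-3)²Var(X_2) + (2)²Var(X_3)
= (2)²·15.4 + (-3)²·5 + (2)²·5.7 = 129.4
SD(Q) = √129.4 ≈ 11.375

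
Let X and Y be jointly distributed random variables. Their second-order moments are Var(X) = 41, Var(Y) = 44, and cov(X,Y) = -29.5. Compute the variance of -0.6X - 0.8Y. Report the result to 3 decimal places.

14.600

Var(-0.6X - 0.8Y) = (-0.6)²·Var(X) + (-0.8)²·Var(Y) + 2·(-0.6)·(-0.8)·cov(X,Y)
= 0.36·41 + 0.64·44 + 0.96·-29.5 = 14.6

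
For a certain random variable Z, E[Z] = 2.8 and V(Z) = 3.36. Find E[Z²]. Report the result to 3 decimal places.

E[Z²] = V(Z) + (E[Z])² = 3.36 + (2.8)² = 11.2

11.200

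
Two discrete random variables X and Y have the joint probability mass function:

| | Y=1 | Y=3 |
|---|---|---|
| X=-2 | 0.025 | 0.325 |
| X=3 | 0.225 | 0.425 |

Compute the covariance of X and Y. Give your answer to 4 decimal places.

-0.6250

E[X] = 1.25,  E[Y] = 2.5
E[XY] = 2.5
cov(X,Y) = E[XY] − E[X]E[Y] = 2.5 − (1.25)(2.5) = -0.625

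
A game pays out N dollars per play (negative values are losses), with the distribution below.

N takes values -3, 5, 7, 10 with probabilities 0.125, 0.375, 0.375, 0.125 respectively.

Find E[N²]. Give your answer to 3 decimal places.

E[N²] = (-3)²(0.125) + (5)²(0.375) + (7)²(0.375) + (10)²(0.125) = 41.375

41.375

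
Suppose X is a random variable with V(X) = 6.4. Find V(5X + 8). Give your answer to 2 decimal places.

V(5X + 8) = (5)²·V(X) = 25·6.4 = 160

160.00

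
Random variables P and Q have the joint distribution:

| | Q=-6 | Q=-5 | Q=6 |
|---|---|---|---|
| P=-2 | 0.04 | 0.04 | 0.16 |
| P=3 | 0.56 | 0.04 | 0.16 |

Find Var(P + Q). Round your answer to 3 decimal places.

25.162

E[P] = 1.8,  E[Q] = -2.08,  E[PQ] = -8.84
Var(P) = 7.8 − (1.8)² = 4.56;  Var(Q) = 35.12 − (-2.08)² = 30.7936
cov(P,Q) = -8.84 − (1.8)(-2.08) = -5.096
Var(P + Q) = (1)²·4.56 + (1)²·30.7936 + 2·(1)·(1)·-5.096 = 25.1616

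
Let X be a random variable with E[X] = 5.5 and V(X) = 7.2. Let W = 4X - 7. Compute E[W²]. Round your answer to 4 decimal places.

340.2000

E[4X - 7] = 4·5.5 − 7 = 15
V(4X - 7) = (4)²·7.2 = 115.2
E[W²] = V(W) + (E[W])² = 115.2 + (15)² = 340.2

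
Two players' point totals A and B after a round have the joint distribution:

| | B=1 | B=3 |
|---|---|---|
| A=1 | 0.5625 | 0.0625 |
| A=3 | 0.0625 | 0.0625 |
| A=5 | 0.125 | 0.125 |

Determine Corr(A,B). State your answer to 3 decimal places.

0.421

E[A] = 2.25,  E[B] = 1.5
E[AB] = 4
Cov(A,B) = E[AB] − E[A]E[B] = 4 − (2.25)(1.5) = 0.625
var(A) = 2.9375,  var(B) = 0.75
ρ = 0.625 / √(2.9375·0.75) ≈ 0.421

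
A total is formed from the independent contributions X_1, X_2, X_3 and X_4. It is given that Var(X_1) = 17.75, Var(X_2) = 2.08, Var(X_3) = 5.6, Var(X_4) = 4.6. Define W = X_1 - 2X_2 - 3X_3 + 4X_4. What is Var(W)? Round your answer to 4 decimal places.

By independence, Var(W) = (1)²Var(X_1) + (-2)²Var(X_2) + (-3)²Var(X_3) + (4)²Var(X_4)
= (1)²·17.75 + (-2)²·2.08 + (-3)²·5.6 + (4)²·4.6 = 150.07

150.0700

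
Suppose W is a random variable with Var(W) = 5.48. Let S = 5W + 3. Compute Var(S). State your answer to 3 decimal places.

Var(5W + 3) = (5)²·Var(W) = 25·5.48 = 137

137.000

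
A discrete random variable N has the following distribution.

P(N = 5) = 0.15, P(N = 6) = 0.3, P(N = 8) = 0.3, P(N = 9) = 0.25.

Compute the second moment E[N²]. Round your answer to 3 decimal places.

E[N²] = (5)²(0.15) + (6)²(0.3) + (8)²(0.3) + (9)²(0.25) = 54

54.000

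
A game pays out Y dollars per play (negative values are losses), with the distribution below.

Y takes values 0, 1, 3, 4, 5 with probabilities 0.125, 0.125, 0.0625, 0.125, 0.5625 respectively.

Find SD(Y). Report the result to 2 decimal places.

E[Y] = (0)(0.125) + (1)(0.125) + (3)(0.0625) + (4)(0.125) + (5)(0.5625) = 3.625
E[Y²] = (0)²(0.125) + (1)²(0.125) + (3)²(0.0625) + (4)²(0.125) + (5)²(0.5625) = 16.75
Var(Y) = E[Y²] − (E[Y])² = 16.75 − (3.625)² = 3.609375
SD(Y) = √3.609375 ≈ 1.90

1.90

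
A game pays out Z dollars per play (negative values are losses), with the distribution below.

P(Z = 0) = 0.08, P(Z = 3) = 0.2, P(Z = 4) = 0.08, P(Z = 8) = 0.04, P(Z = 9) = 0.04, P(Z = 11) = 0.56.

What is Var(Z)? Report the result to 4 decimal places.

E[Z] = (0)(0.08) + (3)(0.2) + (4)(0.08) + (8)(0.04) + (9)(0.04) + (11)(0.56) = 7.76
E[Z²] = (0)²(0.08) + (3)²(0.2) + (4)²(0.08) + (8)²(0.04) + (9)²(0.04) + (11)²(0.56) = 76.64
Var(Z) = E[Z²] − (E[Z])² = 76.64 − (7.76)² = 16.4224

16.4224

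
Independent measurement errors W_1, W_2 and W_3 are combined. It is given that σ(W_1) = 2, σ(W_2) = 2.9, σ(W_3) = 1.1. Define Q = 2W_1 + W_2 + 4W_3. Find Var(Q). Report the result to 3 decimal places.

43.770

Var(W_1) = 4, Var(W_2) = 8.41, Var(W_3) = 1.21
By independence, Var(Q) = (2)²Var(W_1) + (1)²Var(W_2) + (4)²Var(W_3)
= (2)²·4 + (1)²·8.41 + (4)²·1.21 = 43.77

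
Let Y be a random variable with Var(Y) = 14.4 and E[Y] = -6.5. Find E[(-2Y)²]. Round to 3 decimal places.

E[-2Y] = -2·-6.5 = 13
Var(-2Y) = (-2)²·14.4 = 57.6
E[(-2Y)²] = Var((-2Y)) + (E[(-2Y)])² = 57.6 + (13)² = 226.6

226.600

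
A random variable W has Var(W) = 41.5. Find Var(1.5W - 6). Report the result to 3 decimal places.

Var(1.5W - 6) = (1.5)²·Var(W) = 2.25·41.5 = 93.375

93.375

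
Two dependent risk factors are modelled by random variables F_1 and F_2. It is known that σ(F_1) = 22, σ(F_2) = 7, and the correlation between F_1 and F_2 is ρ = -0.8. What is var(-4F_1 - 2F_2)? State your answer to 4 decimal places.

5968.8000

var(F_1) = (22)² = 484;  var(F_2) = (7)² = 49
cov(F_1,F_2) = ρ·σ(F_1)·σ(F_2) = -0.8·22·7 = -123.2
var(-4F_1 - 2F_2) = (-4)²·var(F_1) + (-2)²·var(F_2) + 2·(-4)·(-2)·cov(F_1,F_2)
= 16·484 + 4·49 + 16·-123.2 = 5968.8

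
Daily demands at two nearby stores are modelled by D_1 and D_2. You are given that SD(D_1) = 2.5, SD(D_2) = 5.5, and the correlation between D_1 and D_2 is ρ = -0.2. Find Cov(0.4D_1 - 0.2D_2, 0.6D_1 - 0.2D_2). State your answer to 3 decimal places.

3.260

var(D_1) = (2.5)² = 6.25;  var(D_2) = (5.5)² = 30.25
Cov(D_1,D_2) = ρ·SD(D_1)·SD(D_2) = -0.2·2.5·5.5 = -2.75
Cov(0.4D_1 - 0.2D_2, 0.6D_1 - 0.2D_2) = (0.4)(0.6)var(D_1) + (-0.2)(-0.2)var(D_2) + [(0.4)(-0.2) + (-0.2)(0.6)]Cov(D_1,D_2)
= 0.24·6.25 + 0.04·30.25 + -0.2·-2.75 = 3.26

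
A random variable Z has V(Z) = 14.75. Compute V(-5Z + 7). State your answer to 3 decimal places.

V(-5Z + 7) = (-5)²·V(Z) = 25·14.75 = 368.75

368.750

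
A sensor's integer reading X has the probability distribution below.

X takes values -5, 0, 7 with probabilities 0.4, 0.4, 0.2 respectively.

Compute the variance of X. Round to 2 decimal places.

E[X] = (-5)(0.4) + (0)(0.4) + (7)(0.2) = -0.6
E[X²] = (-5)²(0.4) + (0)²(0.4) + (7)²(0.2) = 19.8
var(X) = E[X²] − (E[X])² = 19.8 − (-0.6)² = 19.44

19.44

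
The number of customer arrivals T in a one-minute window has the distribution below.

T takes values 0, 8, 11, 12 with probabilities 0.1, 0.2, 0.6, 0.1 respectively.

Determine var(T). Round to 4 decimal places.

11.4400

E[T] = (0)(0.1) + (8)(0.2) + (11)(0.6) + (12)(0.1) = 9.4
E[T²] = (0)²(0.1) + (8)²(0.2) + (11)²(0.6) + (12)²(0.1) = 99.8
var(T) = E[T²] − (E[T])² = 99.8 − (9.4)² = 11.44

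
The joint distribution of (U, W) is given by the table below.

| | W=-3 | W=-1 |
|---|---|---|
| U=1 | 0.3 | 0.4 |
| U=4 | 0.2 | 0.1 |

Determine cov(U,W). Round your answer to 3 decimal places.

-0.300

E[U] = 1.9,  E[W] = -2
E[UW] = -4.1
cov(U,W) = E[UW] − E[U]E[W] = -4.1 − (1.9)(-2) = -0.3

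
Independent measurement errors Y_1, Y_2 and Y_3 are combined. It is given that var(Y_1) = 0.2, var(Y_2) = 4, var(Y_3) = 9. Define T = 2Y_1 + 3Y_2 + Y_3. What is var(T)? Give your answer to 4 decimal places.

By independence, var(T) = (2)²var(Y_1) + (3)²var(Y_2) + (1)²var(Y_3)
= (2)²·0.2 + (3)²·4 + (1)²·9 = 45.8

45.8000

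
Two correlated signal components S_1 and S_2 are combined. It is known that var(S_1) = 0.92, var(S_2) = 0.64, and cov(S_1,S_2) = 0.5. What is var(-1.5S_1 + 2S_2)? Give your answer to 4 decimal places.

var(-1.5S_1 + 2S_2) = (-1.5)²·var(S_1) + (2)²·var(S_2) + 2·(-1.5)·(2)·cov(S_1,S_2)
= 2.25·0.92 + 4·0.64 + -6·0.5 = 1.63

1.6300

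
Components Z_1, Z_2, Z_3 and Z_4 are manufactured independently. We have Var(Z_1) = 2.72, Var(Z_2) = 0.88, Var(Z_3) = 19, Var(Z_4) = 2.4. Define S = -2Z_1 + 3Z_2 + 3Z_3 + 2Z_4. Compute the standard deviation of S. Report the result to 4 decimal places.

By independence, Var(S) = (-2)²Var(Z_1) + (3)²Var(Z_2) + (3)²Var(Z_3) + (2)²Var(Z_4)
= (-2)²·2.72 + (3)²·0.88 + (3)²·19 + (2)²·2.4 = 199.4
SD(S) = √199.4 ≈ 14.1209

14.1209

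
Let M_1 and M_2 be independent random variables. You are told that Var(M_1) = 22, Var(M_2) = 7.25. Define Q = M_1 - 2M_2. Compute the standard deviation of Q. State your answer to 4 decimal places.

7.1414

By independence, Var(Q) = (1)²Var(M_1) + (-2)²Var(M_2)
= (1)²·22 + (-2)²·7.25 = 51
σ(Q) = √51 ≈ 7.1414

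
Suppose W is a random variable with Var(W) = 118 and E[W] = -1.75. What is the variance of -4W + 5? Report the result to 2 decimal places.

Var(-4W + 5) = (-4)²·Var(W) = 16·118 = 1888

1888.00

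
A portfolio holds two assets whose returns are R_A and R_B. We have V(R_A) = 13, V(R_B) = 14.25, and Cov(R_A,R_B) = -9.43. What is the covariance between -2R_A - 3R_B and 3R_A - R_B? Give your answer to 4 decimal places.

Cov(-2R_A - 3R_B, 3R_A - R_B) = (-2)(3)V(R_A) + (-3)(-1)V(R_B) + [(-2)(-1) + (-3)(3)]Cov(R_A,R_B)
= -6·13 + 3·14.25 + -7·-9.43 = 30.76

30.7600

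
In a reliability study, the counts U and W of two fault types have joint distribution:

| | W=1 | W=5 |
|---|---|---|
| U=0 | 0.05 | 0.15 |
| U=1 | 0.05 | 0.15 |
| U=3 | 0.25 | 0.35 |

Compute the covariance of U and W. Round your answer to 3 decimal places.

E[U] = 2,  E[W] = 3.6
E[UW] = 6.8
Cov(U,W) = E[UW] − E[U]E[W] = 6.8 − (2)(3.6) = -0.4

-0.400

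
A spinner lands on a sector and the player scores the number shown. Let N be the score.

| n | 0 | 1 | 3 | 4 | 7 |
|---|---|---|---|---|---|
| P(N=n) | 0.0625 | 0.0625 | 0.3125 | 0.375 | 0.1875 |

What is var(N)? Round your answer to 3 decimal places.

3.527

E[N] = (0)(0.0625) + (1)(0.0625) + (3)(0.3125) + (4)(0.375) + (7)(0.1875) = 3.8125
E[N²] = (0)²(0.0625) + (1)²(0.0625) + (3)²(0.3125) + (4)²(0.375) + (7)²(0.1875) = 18.0625
var(N) = E[N²] − (E[N])² = 18.0625 − (3.8125)² = 3.52734375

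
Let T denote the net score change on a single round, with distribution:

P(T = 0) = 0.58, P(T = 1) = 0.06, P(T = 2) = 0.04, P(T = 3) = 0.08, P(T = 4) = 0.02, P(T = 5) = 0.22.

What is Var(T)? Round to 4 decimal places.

E[T] = (0)(0.58) + (1)(0.06) + (2)(0.04) + (3)(0.08) + (4)(0.02) + (5)(0.22) = 1.56
E[T²] = (0)²(0.58) + (1)²(0.06) + (2)²(0.04) + (3)²(0.08) + (4)²(0.02) + (5)²(0.22) = 6.76
Var(T) = E[T²] − (E[T])² = 6.76 − (1.56)² = 4.3264

4.3264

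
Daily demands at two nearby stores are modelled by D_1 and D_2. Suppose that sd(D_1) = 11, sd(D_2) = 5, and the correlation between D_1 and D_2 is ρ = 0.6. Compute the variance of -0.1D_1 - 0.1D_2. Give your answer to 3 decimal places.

2.120

V(D_1) = (11)² = 121;  V(D_2) = (5)² = 25
Cov(D_1,D_2) = ρ·sd(D_1)·sd(D_2) = 0.6·11·5 = 33
V(-0.1D_1 - 0.1D_2) = (-0.1)²·V(D_1) + (-0.1)²·V(D_2) + 2·(-0.1)·(-0.1)·Cov(D_1,D_2)
= 0.01·121 + 0.01·25 + 0.02·33 = 2.12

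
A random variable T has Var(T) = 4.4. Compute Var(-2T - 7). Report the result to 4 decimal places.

Var(-2T - 7) = (-2)²·Var(T) = 4·4.4 = 17.6

17.6000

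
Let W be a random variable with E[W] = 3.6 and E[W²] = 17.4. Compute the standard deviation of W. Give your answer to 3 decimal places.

V(W) = 17.4 − (3.6)² = 4.44
SD(W) = √4.44 ≈ 2.107

2.107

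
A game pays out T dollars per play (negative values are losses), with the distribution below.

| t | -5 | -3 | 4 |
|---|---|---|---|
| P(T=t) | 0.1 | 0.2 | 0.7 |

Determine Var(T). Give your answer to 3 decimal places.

12.610

E[T] = (-5)(0.1) + (-3)(0.2) + (4)(0.7) = 1.7
E[T²] = (-5)²(0.1) + (-3)²(0.2) + (4)²(0.7) = 15.5
Var(T) = E[T²] − (E[T])² = 15.5 − (1.7)² = 12.61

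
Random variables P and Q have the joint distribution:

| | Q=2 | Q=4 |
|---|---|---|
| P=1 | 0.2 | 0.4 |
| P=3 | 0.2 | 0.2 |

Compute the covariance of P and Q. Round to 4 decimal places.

-0.1600

E[P] = 1.8,  E[Q] = 3.2
E[PQ] = 5.6
Cov(P,Q) = E[PQ] − E[P]E[Q] = 5.6 − (1.8)(3.2) = -0.16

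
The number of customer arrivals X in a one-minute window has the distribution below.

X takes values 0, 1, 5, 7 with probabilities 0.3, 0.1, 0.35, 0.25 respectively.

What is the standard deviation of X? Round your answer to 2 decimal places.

2.85

E[X] = (0)(0.3) + (1)(0.1) + (5)(0.35) + (7)(0.25) = 3.6
E[X²] = (0)²(0.3) + (1)²(0.1) + (5)²(0.35) + (7)²(0.25) = 21.1
Var(X) = E[X²] − (E[X])² = 21.1 − (3.6)² = 8.14
SD(X) = √8.14 ≈ 2.85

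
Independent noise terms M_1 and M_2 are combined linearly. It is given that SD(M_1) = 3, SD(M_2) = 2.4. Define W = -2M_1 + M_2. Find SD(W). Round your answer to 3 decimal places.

6.462

V(M_1) = 9, V(M_2) = 5.76
By independence, V(W) = (-2)²V(M_1) + (1)²V(M_2)
= (-2)²·9 + (1)²·5.76 = 41.76
SD(W) = √41.76 ≈ 6.462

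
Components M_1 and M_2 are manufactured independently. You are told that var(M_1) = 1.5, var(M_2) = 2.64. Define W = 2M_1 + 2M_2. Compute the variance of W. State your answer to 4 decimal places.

16.5600

By independence, var(W) = (2)²var(M_1) + (2)²var(M_2)
= (2)²·1.5 + (2)²·2.64 = 16.56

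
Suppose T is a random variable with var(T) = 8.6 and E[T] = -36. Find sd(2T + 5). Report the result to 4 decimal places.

5.8652

var(2T + 5) = (2)²·8.6 = 34.4
sd(2T + 5) = √34.4 ≈ 5.8652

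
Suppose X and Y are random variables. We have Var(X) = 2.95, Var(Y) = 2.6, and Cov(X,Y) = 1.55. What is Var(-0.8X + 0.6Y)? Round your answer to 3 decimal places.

Var(-0.8X + 0.6Y) = (-0.8)²·Var(X) + (0.6)²·Var(Y) + 2·(-0.8)·(0.6)·Cov(X,Y)
= 0.64·2.95 + 0.36·2.6 + -0.96·1.55 = 1.336

1.336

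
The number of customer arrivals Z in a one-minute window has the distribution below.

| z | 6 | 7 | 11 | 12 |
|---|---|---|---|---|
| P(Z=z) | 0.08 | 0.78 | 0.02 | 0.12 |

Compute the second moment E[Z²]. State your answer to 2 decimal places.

E[Z²] = (6)²(0.08) + (7)²(0.78) + (11)²(0.02) + (12)²(0.12) = 60.8

60.80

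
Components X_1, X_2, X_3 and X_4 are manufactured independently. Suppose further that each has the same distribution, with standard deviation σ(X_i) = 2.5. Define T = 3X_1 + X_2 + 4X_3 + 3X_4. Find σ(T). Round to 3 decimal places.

V(X_i) = (2.5)² = 6.25
By independence, V(T) = (3)²V(X_1) + (1)²V(X_2) + (4)²V(X_3) + (3)²V(X_4)
= (3)²·6.25 + (1)²·6.25 + (4)²·6.25 + (3)²·6.25 = 218.75
σ(T) = √218.75 ≈ 14.790

14.790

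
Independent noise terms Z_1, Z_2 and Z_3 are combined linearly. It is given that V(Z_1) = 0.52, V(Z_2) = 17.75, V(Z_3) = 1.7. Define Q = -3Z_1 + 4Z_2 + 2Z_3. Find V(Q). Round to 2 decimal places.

By independence, V(Q) = (-3)²V(Z_1) + (4)²V(Z_2) + (2)²V(Z_3)
= (-3)²·0.52 + (4)²·17.75 + (2)²·1.7 = 295.48

295.48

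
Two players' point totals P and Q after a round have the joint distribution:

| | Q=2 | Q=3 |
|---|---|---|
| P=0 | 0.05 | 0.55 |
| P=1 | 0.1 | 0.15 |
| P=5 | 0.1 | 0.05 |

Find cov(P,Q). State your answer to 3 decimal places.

-0.350

E[P] = 1,  E[Q] = 2.75
E[PQ] = 2.4
cov(P,Q) = E[PQ] − E[P]E[Q] = 2.4 − (1)(2.75) = -0.35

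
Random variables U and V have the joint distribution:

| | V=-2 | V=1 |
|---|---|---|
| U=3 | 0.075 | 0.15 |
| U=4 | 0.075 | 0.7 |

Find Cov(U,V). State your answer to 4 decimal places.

E[U] = 3.775,  E[V] = 0.55
E[UV] = 2.2
Cov(U,V) = E[UV] − E[U]E[V] = 2.2 − (3.775)(0.55) = 0.12375

0.1238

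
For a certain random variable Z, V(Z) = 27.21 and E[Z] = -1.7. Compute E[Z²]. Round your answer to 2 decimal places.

E[Z²] = V(Z) + (E[Z])² = 27.21 + (-1.7)² = 30.1

30.10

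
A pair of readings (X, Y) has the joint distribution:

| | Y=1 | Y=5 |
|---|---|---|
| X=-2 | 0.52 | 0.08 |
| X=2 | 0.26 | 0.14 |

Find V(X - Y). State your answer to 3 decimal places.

E[X] = -0.4,  E[Y] = 1.88,  E[XY] = 0.08
V(X) = 4 − (-0.4)² = 3.84;  V(Y) = 6.28 − (1.88)² = 2.7456
Cov(X,Y) = 0.08 − (-0.4)(1.88) = 0.832
V(X - Y) = (1)²·3.84 + (-1)²·2.7456 + 2·(1)·(-1)·0.832 = 4.9216

4.922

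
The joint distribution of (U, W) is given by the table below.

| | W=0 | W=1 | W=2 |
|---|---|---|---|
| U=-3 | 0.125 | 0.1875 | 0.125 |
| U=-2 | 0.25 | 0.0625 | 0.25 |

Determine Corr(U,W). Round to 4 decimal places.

0.0000

E[U] = -2.4375,  E[W] = 1
E[UW] = -2.4375
cov(U,W) = E[UW] − E[U]E[W] = -2.4375 − (-2.4375)(1) = 0
V(U) = 0.24609375,  V(W) = 0.75
ρ = 0 / √(0.24609375·0.75) ≈ 0.0000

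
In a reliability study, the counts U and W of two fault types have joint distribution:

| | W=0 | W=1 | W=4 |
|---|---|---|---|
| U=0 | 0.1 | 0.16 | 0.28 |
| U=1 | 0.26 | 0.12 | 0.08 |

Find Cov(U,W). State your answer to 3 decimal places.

E[U] = 0.46,  E[W] = 1.72
E[UW] = 0.44
Cov(U,W) = E[UW] − E[U]E[W] = 0.44 − (0.46)(1.72) = -0.3512

-0.351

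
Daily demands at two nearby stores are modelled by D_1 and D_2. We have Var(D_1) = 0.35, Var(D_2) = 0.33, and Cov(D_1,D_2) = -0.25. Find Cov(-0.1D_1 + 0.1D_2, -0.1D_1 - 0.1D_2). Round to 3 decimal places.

0.000

Cov(-0.1D_1 + 0.1D_2, -0.1D_1 - 0.1D_2) = (-0.1)(-0.1)Var(D_1) + (0.1)(-0.1)Var(D_2) + [(-0.1)(-0.1) + (0.1)(-0.1)]Cov(D_1,D_2)
= 0.01·0.35 + -0.01·0.33 + 0·-0.25 = 0.0002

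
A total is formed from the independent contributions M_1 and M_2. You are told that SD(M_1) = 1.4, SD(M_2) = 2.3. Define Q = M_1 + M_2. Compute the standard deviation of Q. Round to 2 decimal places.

2.69

V(M_1) = 1.96, V(M_2) = 5.29
By independence, V(Q) = (1)²V(M_1) + (1)²V(M_2)
= (1)²·1.96 + (1)²·5.29 = 7.25
SD(Q) = √7.25 ≈ 2.69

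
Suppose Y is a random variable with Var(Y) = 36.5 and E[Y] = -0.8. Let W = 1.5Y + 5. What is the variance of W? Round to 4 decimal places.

Var(1.5Y + 5) = (1.5)²·Var(Y) = 2.25·36.5 = 82.125

82.1250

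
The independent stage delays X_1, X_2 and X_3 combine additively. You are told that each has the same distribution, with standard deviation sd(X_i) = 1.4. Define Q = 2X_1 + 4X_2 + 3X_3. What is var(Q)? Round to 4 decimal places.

var(X_i) = (1.4)² = 1.96
By independence, var(Q) = (2)²var(X_1) + (4)²var(X_2) + (3)²var(X_3)
= (2)²·1.96 + (4)²·1.96 + (3)²·1.96 = 56.84

56.8400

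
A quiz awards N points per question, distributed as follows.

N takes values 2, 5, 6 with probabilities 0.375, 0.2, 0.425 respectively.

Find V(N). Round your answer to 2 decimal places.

E[N] = (2)(0.375) + (5)(0.2) + (6)(0.425) = 4.3
E[N²] = (2)²(0.375) + (5)²(0.2) + (6)²(0.425) = 21.8
V(N) = E[N²] − (E[N])² = 21.8 − (4.3)² = 3.31

3.31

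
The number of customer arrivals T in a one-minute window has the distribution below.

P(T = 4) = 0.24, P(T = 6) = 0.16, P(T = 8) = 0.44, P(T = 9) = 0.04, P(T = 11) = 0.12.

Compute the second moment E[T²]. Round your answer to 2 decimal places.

55.52

E[T²] = (4)²(0.24) + (6)²(0.16) + (8)²(0.44) + (9)²(0.04) + (11)²(0.12) = 55.52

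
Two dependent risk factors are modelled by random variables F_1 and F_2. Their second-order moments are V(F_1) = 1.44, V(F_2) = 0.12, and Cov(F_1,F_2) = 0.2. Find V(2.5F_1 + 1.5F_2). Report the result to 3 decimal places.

10.770

V(2.5F_1 + 1.5F_2) = (2.5)²·V(F_1) + (1.5)²·V(F_2) + 2·(2.5)·(1.5)·Cov(F_1,F_2)
= 6.25·1.44 + 2.25·0.12 + 7.5·0.2 = 10.77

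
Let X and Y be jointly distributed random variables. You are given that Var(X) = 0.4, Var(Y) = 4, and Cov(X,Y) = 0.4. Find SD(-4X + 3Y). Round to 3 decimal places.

Var(-4X + 3Y) = (-4)²·Var(X) + (3)²·Var(Y) + 2·(-4)·(3)·Cov(X,Y)
= 16·0.4 + 9·4 + -24·0.4 = 32.8
SD(-4X + 3Y) = √32.8 ≈ 5.727

5.727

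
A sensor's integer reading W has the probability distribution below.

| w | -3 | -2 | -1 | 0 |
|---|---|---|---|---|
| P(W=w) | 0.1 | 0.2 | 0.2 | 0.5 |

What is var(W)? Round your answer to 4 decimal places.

E[W] = (-3)(0.1) + (-2)(0.2) + (-1)(0.2) + (0)(0.5) = -0.9
E[W²] = (-3)²(0.1) + (-2)²(0.2) + (-1)²(0.2) + (0)²(0.5) = 1.9
var(W) = E[W²] − (E[W])² = 1.9 − (-0.9)² = 1.09

1.0900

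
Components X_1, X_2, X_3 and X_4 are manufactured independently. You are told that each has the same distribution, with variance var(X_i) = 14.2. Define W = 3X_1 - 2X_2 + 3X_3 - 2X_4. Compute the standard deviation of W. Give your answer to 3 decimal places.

By independence, var(W) = (3)²var(X_1) + (-2)²var(X_2) + (3)²var(X_3) + (-2)²var(X_4)
= (3)²·14.2 + (-2)²·14.2 + (3)²·14.2 + (-2)²·14.2 = 369.2
sd(W) = √369.2 ≈ 19.215

19.215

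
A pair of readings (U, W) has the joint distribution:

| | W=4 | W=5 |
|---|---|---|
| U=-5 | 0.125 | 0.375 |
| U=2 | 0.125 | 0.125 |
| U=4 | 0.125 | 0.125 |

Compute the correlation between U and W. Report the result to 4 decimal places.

E[U] = -1,  E[W] = 4.625
E[UW] = -5.125
cov(U,W) = E[UW] − E[U]E[W] = -5.125 − (-1)(4.625) = -0.5
V(U) = 16.5,  V(W) = 0.234375
ρ = -0.5 / √(16.5·0.234375) ≈ -0.2543

-0.2543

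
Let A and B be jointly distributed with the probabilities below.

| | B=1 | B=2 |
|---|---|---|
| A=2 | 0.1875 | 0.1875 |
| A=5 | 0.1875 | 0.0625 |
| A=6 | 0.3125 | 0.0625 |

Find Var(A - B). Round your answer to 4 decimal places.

3.9336

E[A] = 4.25,  E[B] = 1.3125,  E[AB] = 5.3125
Var(A) = 21.25 − (4.25)² = 3.1875;  Var(B) = 1.9375 − (1.3125)² = 0.21484375
cov(A,B) = 5.3125 − (4.25)(1.3125) = -0.265625
Var(A - B) = (1)²·3.1875 + (-1)²·0.21484375 + 2·(1)·(-1)·-0.265625 = 3.93359375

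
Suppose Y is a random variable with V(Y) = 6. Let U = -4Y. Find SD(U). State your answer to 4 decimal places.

9.7980

V(-4Y) = (-4)²·6 = 96
SD(U) = √96 ≈ 9.7980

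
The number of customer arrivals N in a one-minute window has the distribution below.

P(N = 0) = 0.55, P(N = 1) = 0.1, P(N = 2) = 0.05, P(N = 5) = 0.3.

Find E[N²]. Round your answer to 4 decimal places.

7.8000

E[N²] = (0)²(0.55) + (1)²(0.1) + (2)²(0.05) + (5)²(0.3) = 7.8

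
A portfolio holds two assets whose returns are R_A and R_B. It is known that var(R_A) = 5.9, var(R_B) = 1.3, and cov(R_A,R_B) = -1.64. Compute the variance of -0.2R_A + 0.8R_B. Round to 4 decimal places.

1.5928

var(-0.2R_A + 0.8R_B) = (-0.2)²·var(R_A) + (0.8)²·var(R_B) + 2·(-0.2)·(0.8)·cov(R_A,R_B)
= 0.04·5.9 + 0.64·1.3 + -0.32·-1.64 = 1.5928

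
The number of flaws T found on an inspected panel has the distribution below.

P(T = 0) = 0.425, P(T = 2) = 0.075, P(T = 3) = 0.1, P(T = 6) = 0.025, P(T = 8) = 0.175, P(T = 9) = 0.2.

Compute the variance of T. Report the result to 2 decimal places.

15.06

E[T] = (0)(0.425) + (2)(0.075) + (3)(0.1) + (6)(0.025) + (8)(0.175) + (9)(0.2) = 3.8
E[T²] = (0)²(0.425) + (2)²(0.075) + (3)²(0.1) + (6)²(0.025) + (8)²(0.175) + (9)²(0.2) = 29.5
var(T) = E[T²] − (E[T])² = 29.5 − (3.8)² = 15.06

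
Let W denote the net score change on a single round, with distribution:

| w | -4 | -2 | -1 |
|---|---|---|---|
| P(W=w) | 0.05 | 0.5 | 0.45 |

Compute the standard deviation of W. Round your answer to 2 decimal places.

0.73

E[W] = (-4)(0.05) + (-2)(0.5) + (-1)(0.45) = -1.65
E[W²] = (-4)²(0.05) + (-2)²(0.5) + (-1)²(0.45) = 3.25
var(W) = E[W²] − (E[W])² = 3.25 − (-1.65)² = 0.5275
sd(W) = √0.5275 ≈ 0.73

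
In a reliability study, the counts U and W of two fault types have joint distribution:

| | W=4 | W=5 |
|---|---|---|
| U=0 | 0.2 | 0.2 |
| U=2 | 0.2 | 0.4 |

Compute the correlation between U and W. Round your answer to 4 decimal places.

E[U] = 1.2,  E[W] = 4.6
E[UW] = 5.6
cov(U,W) = E[UW] − E[U]E[W] = 5.6 − (1.2)(4.6) = 0.08
Var(U) = 0.96,  Var(W) = 0.24
ρ = 0.08 / √(0.96·0.24) ≈ 0.1667

0.1667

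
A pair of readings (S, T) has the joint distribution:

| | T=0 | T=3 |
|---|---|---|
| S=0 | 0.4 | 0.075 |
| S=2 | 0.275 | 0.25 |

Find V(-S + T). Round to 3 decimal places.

E[S] = 1.05,  E[T] = 0.975,  E[ST] = 1.5
V(S) = 2.1 − (1.05)² = 0.9975;  V(T) = 2.925 − (0.975)² = 1.974375
Cov(S,T) = 1.5 − (1.05)(0.975) = 0.47625
V(-S + T) = (-1)²·0.9975 + (1)²·1.974375 + 2·(-1)·(1)·0.47625 = 2.019375

2.019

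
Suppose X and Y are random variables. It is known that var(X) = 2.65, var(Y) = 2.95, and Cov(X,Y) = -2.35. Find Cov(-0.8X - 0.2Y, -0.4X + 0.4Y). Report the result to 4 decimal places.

1.1760

Cov(-0.8X - 0.2Y, -0.4X + 0.4Y) = (-0.8)(-0.4)var(X) + (-0.2)(0.4)var(Y) + [(-0.8)(0.4) + (-0.2)(-0.4)]Cov(X,Y)
= 0.32·2.65 + -0.08·2.95 + -0.24·-2.35 = 1.176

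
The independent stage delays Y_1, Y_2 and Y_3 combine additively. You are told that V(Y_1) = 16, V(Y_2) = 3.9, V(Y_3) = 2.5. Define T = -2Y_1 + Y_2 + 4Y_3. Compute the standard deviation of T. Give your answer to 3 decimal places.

10.387

By independence, V(T) = (-2)²V(Y_1) + (1)²V(Y_2) + (4)²V(Y_3)
= (-2)²·16 + (1)²·3.9 + (4)²·2.5 = 107.9
sd(T) = √107.9 ≈ 10.387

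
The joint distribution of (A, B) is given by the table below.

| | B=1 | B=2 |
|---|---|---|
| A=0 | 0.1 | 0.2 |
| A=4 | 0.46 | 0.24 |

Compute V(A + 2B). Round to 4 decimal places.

E[A] = 2.8,  E[B] = 1.44,  E[AB] = 3.76
V(A) = 11.2 − (2.8)² = 3.36;  V(B) = 2.32 − (1.44)² = 0.2464
cov(A,B) = 3.76 − (2.8)(1.44) = -0.272
V(A + 2B) = (1)²·3.36 + (2)²·0.2464 + 2·(1)·(2)·-0.272 = 3.2576

3.2576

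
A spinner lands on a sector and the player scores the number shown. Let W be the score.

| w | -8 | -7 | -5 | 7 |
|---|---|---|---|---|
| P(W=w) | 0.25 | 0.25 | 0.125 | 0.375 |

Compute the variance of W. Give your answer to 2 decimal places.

46.69

E[W] = (-8)(0.25) + (-7)(0.25) + (-5)(0.125) + (7)(0.375) = -1.75
E[W²] = (-8)²(0.25) + (-7)²(0.25) + (-5)²(0.125) + (7)²(0.375) = 49.75
V(W) = E[W²] − (E[W])² = 49.75 − (-1.75)² = 46.6875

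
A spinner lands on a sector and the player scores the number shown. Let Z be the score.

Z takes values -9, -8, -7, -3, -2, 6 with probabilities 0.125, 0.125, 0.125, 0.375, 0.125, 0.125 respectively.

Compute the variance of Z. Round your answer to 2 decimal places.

19.48

E[Z] = (-9)(0.125) + (-8)(0.125) + (-7)(0.125) + (-3)(0.375) + (-2)(0.125) + (6)(0.125) = -3.625
E[Z²] = (-9)²(0.125) + (-8)²(0.125) + (-7)²(0.125) + (-3)²(0.375) + (-2)²(0.125) + (6)²(0.125) = 32.625
Var(Z) = E[Z²] − (E[Z])² = 32.625 − (-3.625)² = 19.484375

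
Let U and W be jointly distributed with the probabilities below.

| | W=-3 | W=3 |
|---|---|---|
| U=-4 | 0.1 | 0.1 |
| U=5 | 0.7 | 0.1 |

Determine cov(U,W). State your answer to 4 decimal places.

-3.2400

E[U] = 3.2,  E[W] = -1.8
E[UW] = -9
cov(U,W) = E[UW] − E[U]E[W] = -9 − (3.2)(-1.8) = -3.24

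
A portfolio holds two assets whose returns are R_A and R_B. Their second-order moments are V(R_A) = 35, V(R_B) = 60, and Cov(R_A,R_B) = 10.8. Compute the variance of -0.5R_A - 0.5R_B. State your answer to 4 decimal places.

V(-0.5R_A - 0.5R_B) = (-0.5)²·V(R_A) + (-0.5)²·V(R_B) + 2·(-0.5)·(-0.5)·Cov(R_A,R_B)
= 0.25·35 + 0.25·60 + 0.5·10.8 = 29.15

29.1500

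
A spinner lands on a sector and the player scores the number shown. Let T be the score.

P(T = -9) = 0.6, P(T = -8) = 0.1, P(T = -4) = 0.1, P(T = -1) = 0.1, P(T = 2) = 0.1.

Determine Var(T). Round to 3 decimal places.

14.850

E[T] = (-9)(0.6) + (-8)(0.1) + (-4)(0.1) + (-1)(0.1) + (2)(0.1) = -6.5
E[T²] = (-9)²(0.6) + (-8)²(0.1) + (-4)²(0.1) + (-1)²(0.1) + (2)²(0.1) = 57.1
Var(T) = E[T²] − (E[T])² = 57.1 − (-6.5)² = 14.85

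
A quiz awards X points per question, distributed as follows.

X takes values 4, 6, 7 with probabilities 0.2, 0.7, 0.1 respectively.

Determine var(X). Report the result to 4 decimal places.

0.8100

E[X] = (4)(0.2) + (6)(0.7) + (7)(0.1) = 5.7
E[X²] = (4)²(0.2) + (6)²(0.7) + (7)²(0.1) = 33.3
var(X) = E[X²] − (E[X])² = 33.3 − (5.7)² = 0.81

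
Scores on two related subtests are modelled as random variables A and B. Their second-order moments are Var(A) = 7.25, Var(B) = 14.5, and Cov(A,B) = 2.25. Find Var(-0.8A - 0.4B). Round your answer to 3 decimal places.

8.400

Var(-0.8A - 0.4B) = (-0.8)²·Var(A) + (-0.4)²·Var(B) + 2·(-0.8)·(-0.4)·Cov(A,B)
= 0.64·7.25 + 0.16·14.5 + 0.64·2.25 = 8.4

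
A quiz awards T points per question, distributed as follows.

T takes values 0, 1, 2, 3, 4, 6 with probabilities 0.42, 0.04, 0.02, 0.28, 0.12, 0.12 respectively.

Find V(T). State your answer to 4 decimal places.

4.3856

E[T] = (0)(0.42) + (1)(0.04) + (2)(0.02) + (3)(0.28) + (4)(0.12) + (6)(0.12) = 2.12
E[T²] = (0)²(0.42) + (1)²(0.04) + (2)²(0.02) + (3)²(0.28) + (4)²(0.12) + (6)²(0.12) = 8.88
V(T) = E[T²] − (E[T])² = 8.88 − (2.12)² = 4.3856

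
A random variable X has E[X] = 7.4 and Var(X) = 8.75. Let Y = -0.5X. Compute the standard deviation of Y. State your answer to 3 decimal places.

Var(-0.5X) = (-0.5)²·8.75 = 2.1875
σ(Y) = √2.1875 ≈ 1.479

1.479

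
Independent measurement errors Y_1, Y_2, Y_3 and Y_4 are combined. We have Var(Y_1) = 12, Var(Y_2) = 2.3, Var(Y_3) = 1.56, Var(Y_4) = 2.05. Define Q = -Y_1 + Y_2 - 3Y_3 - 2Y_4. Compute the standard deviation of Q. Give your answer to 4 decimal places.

6.0448

By independence, Var(Q) = (-1)²Var(Y_1) + (1)²Var(Y_2) + (-3)²Var(Y_3) + (-2)²Var(Y_4)
= (-1)²·12 + (1)²·2.3 + (-3)²·1.56 + (-2)²·2.05 = 36.54
SD(Q) = √36.54 ≈ 6.0448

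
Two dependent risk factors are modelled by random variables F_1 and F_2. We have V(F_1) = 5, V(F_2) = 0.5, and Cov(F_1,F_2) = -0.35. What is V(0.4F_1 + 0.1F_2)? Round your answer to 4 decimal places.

V(0.4F_1 + 0.1F_2) = (0.4)²·V(F_1) + (0.1)²·V(F_2) + 2·(0.4)·(0.1)·Cov(F_1,F_2)
= 0.16·5 + 0.01·0.5 + 0.08·-0.35 = 0.777

0.7770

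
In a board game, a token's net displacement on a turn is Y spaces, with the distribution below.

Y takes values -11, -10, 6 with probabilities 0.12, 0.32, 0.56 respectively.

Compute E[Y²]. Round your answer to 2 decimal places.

E[Y²] = (-11)²(0.12) + (-10)²(0.32) + (6)²(0.56) = 66.68

66.68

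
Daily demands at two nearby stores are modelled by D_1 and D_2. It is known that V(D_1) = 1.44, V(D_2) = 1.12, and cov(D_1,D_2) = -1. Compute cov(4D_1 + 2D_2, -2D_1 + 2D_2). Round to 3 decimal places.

cov(4D_1 + 2D_2, -2D_1 + 2D_2) = (4)(-2)V(D_1) + (2)(2)V(D_2) + [(4)(2) + (2)(-2)]cov(D_1,D_2)
= -8·1.44 + 4·1.12 + 4·-1 = -11.04

-11.040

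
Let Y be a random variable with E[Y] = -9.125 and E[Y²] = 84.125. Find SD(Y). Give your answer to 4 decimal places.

Var(Y) = 84.125 − (-9.125)² = 0.859375
SD(Y) = √0.859375 ≈ 0.9270

0.9270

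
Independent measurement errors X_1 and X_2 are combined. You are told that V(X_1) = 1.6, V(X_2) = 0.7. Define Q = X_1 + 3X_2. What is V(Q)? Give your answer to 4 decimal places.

By independence, V(Q) = (1)²V(X_1) + (3)²V(X_2)
= (1)²·1.6 + (3)²·0.7 = 7.9

7.9000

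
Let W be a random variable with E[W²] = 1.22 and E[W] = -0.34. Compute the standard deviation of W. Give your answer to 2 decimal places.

Var(W) = 1.22 − (-0.34)² = 1.1044
SD(W) = √1.1044 ≈ 1.05

1.05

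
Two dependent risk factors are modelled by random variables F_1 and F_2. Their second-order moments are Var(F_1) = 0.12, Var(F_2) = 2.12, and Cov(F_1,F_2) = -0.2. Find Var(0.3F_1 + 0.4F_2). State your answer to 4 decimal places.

Var(0.3F_1 + 0.4F_2) = (0.3)²·Var(F_1) + (0.4)²·Var(F_2) + 2·(0.3)·(0.4)·Cov(F_1,F_2)
= 0.09·0.12 + 0.16·2.12 + 0.24·-0.2 = 0.302

0.3020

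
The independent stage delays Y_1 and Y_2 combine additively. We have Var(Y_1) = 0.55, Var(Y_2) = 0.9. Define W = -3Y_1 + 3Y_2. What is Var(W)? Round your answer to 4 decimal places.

By independence, Var(W) = (-3)²Var(Y_1) + (3)²Var(Y_2)
= (-3)²·0.55 + (3)²·0.9 = 13.05

13.0500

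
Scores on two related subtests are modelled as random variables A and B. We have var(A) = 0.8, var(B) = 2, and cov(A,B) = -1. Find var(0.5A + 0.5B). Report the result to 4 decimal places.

0.2000

var(0.5A + 0.5B) = (0.5)²·var(A) + (0.5)²·var(B) + 2·(0.5)·(0.5)·cov(A,B)
= 0.25·0.8 + 0.25·2 + 0.5·-1 = 0.2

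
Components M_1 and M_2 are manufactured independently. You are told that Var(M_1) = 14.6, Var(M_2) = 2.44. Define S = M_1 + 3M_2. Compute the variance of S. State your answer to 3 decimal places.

36.560

By independence, Var(S) = (1)²Var(M_1) + (3)²Var(M_2)
= (1)²·14.6 + (3)²·2.44 = 36.56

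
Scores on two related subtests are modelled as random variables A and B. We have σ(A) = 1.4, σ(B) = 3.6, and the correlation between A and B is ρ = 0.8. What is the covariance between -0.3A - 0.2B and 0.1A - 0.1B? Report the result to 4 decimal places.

var(A) = (1.4)² = 1.96;  var(B) = (3.6)² = 12.96
cov(A,B) = ρ·σ(A)·σ(B) = 0.8·1.4·3.6 = 4.032
cov(-0.3A - 0.2B, 0.1A - 0.1B) = (-0.3)(0.1)var(A) + (-0.2)(-0.1)var(B) + [(-0.3)(-0.1) + (-0.2)(0.1)]cov(A,B)
= -0.03·1.96 + 0.02·12.96 + 0.01·4.032 = 0.24072

0.2407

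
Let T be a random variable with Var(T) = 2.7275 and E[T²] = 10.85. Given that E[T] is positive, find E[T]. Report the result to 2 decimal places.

(E[T])² = E[T²] − Var(T) = 10.85 − 2.7275 = 8.1225
E[T] = √8.1225 = 2.85

2.85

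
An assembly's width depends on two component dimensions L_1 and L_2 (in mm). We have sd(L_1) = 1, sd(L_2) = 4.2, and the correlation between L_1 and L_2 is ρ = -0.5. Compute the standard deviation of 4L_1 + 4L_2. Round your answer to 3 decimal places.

15.200

Var(L_1) = (1)² = 1;  Var(L_2) = (4.2)² = 17.64
Cov(L_1,L_2) = ρ·sd(L_1)·sd(L_2) = -0.5·1·4.2 = -2.1
Var(4L_1 + 4L_2) = (4)²·Var(L_1) + (4)²·Var(L_2) + 2·(4)·(4)·Cov(L_1,L_2)
= 16·1 + 16·17.64 + 32·-2.1 = 231.04
sd(4L_1 + 4L_2) = √231.04 ≈ 15.200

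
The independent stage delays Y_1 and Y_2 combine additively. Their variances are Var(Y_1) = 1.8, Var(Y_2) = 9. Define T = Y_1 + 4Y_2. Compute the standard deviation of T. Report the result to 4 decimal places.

By independence, Var(T) = (1)²Var(Y_1) + (4)²Var(Y_2)
= (1)²·1.8 + (4)²·9 = 145.8
SD(T) = √145.8 ≈ 12.0748

12.0748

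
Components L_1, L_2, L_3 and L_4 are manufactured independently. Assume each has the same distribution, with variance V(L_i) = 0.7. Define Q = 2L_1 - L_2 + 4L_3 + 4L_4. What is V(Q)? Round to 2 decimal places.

By independence, V(Q) = (2)²V(L_1) + (-1)²V(L_2) + (4)²V(L_3) + (4)²V(L_4)
= (2)²·0.7 + (-1)²·0.7 + (4)²·0.7 + (4)²·0.7 = 25.9

25.90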